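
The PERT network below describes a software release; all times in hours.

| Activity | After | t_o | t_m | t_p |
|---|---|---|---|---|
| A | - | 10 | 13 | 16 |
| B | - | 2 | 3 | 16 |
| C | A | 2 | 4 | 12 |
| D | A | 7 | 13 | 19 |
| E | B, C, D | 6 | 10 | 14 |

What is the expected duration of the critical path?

te_A = (10 + 4·13 + 16)/6 = 78/6 = 13
te_B = (2 + 4·3 + 16)/6 = 30/6 = 5
te_C = (2 + 4·4 + 12)/6 = 30/6 = 5
te_D = (7 + 4·13 + 19)/6 = 78/6 = 13
te_E = (6 + 4·10 + 14)/6 = 60/6 = 10

Forward pass:
ES_A = 0; EF_A = 13
ES_B = 0; EF_B = 5
ES_C = 13; EF_C = 13+5 = 18
ES_D = 13; EF_D = 13+13 = 26
ES_E = max(EF_B=5, EF_C=18, EF_D=26) = 26; EF_E = 26+10 = 36
Expected project duration μ = 36 hours. Critical path: A → D → E.

36 hours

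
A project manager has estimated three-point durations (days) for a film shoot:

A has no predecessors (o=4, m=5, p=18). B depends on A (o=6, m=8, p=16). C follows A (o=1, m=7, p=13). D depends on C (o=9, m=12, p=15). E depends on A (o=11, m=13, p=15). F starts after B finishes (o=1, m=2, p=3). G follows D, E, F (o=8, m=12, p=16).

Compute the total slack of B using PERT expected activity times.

8 days

te_A = (4 + 4·5 + 18)/6 = 42/6 = 7
te_B = (6 + 4·8 + 16)/6 = 54/6 = 9
te_C = (1 + 4·7 + 13)/6 = 42/6 = 7
te_D = (9 + 4·12 + 15)/6 = 72/6 = 12
te_E = (11 + 4·13 + 15)/6 = 78/6 = 13
te_F = (1 + 4·2 + 3)/6 = 12/6 = 2
te_G = (8 + 4·12 + 16)/6 = 72/6 = 12

Forward pass:
ES_A = 0; EF_A = 7
ES_B = 7; EF_B = 7+9 = 16
ES_C = 7; EF_C = 7+7 = 14
ES_D = 14; EF_D = 14+12 = 26
ES_E = 7; EF_E = 7+13 = 20
ES_F = 16; EF_F = 16+2 = 18
ES_G = max(EF_D=26, EF_E=20, EF_F=18) = 26; EF_G = 26+12 = 38
Expected project duration μ = 38 days. Critical path: A → C → D → G.

Backward pass:
LF_G = 38; LS_G = 38−12 = 26
LF_F = LS_G = 26; LS_F = 26−2 = 24
LF_E = LS_G = 26; LS_E = 26−13 = 13
LF_D = LS_G = 26; LS_D = 26−12 = 14
LF_C = LS_D = 14; LS_C = 14−7 = 7
LF_B = LS_F = 24; LS_B = 24−9 = 15
LF_A = min(LS_B=15, LS_C=7, LS_E=13) = 7; LS_A = 7−7 = 0
Slack_B = LS_B − ES_B = 15 − 7 = 8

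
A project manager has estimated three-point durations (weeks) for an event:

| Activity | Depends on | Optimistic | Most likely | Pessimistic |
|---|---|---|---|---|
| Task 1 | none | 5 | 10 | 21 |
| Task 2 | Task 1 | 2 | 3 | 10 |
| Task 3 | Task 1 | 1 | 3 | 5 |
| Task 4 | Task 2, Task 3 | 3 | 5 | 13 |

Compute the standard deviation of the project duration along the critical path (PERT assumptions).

3.42 weeks

te_Task 1 = (5 + 4·10 + 21)/6 = 66/6 = 11; σ²_Task 1 = ((21−5)/6)² = 7.111
te_Task 2 = (2 + 4·3 + 10)/6 = 24/6 = 4; σ²_Task 2 = ((10−2)/6)² = 1.778
te_Task 3 = (1 + 4·3 + 5)/6 = 18/6 = 3; σ²_Task 3 = ((5−1)/6)² = 0.444
te_Task 4 = (3 + 4·5 + 13)/6 = 36/6 = 6; σ²_Task 4 = ((13−3)/6)² = 2.778

Forward pass:
ES_Task 1 = 0; EF_Task 1 = 11
ES_Task 2 = 11; EF_Task 2 = 11+4 = 15
ES_Task 3 = 11; EF_Task 3 = 11+3 = 14
ES_Task 4 = max(EF_Task 2=15, EF_Task 3=14) = 15; EF_Task 4 = 15+6 = 21
Expected project duration μ = 21 weeks. Critical path: Task 1 → Task 2 → Task 4.

Variance along critical path = 7.111 + 1.778 + 2.778 = 11.667
σ = √11.667 = 3.416 weeks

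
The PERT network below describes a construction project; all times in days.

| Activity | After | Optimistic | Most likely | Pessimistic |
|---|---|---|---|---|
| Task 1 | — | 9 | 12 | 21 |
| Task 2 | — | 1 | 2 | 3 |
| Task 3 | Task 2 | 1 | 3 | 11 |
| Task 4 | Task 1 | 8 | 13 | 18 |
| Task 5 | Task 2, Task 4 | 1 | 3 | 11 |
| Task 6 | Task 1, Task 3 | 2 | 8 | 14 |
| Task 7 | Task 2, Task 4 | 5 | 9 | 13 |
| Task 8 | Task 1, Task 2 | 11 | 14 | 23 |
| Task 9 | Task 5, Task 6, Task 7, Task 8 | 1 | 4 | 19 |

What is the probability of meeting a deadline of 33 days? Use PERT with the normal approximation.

0.028

te_Task 1 = (9 + 4·12 + 21)/6 = 78/6 = 13; σ²_Task 1 = ((21−9)/6)² = 4.000
te_Task 2 = (1 + 4·2 + 3)/6 = 12/6 = 2; σ²_Task 2 = ((3−1)/6)² = 0.111
te_Task 3 = (1 + 4·3 + 11)/6 = 24/6 = 4; σ²_Task 3 = ((11−1)/6)² = 2.778
te_Task 4 = (8 + 4·13 + 18)/6 = 78/6 = 13; σ²_Task 4 = ((18−8)/6)² = 2.778
te_Task 5 = (1 + 4·3 + 11)/6 = 24/6 = 4; σ²_Task 5 = ((11−1)/6)² = 2.778
te_Task 6 = (2 + 4·8 + 14)/6 = 48/6 = 8; σ²_Task 6 = ((14−2)/6)² = 4.000
te_Task 7 = (5 + 4·9 + 13)/6 = 54/6 = 9; σ²_Task 7 = ((13−5)/6)² = 1.778
te_Task 8 = (11 + 4·14 + 23)/6 = 90/6 = 15; σ²_Task 8 = ((23−11)/6)² = 4.000
te_Task 9 = (1 + 4·4 + 19)/6 = 36/6 = 6; σ²_Task 9 = ((19−1)/6)² = 9.000

Forward pass:
ES_Task 1 = 0; EF_Task 1 = 13
ES_Task 2 = 0; EF_Task 2 = 2
ES_Task 3 = 2; EF_Task 3 = 2+4 = 6
ES_Task 4 = 13; EF_Task 4 = 13+13 = 26
ES_Task 5 = max(EF_Task 2=2, EF_Task 4=26) = 26; EF_Task 5 = 26+4 = 30
ES_Task 6 = max(EF_Task 1=13, EF_Task 3=6) = 13; EF_Task 6 = 13+8 = 21
ES_Task 7 = max(EF_Task 2=2, EF_Task 4=26) = 26; EF_Task 7 = 26+9 = 35
ES_Task 8 = max(EF_Task 1=13, EF_Task 2=2) = 13; EF_Task 8 = 13+15 = 28
ES_Task 9 = max(EF_Task 5=30, EF_Task 6=21, EF_Task 7=35, EF_Task 8=28) = 35; EF_Task 9 = 35+6 = 41
Expected project duration μ = 41 days. Critical path: Task 1 → Task 4 → Task 7 → Task 9.

Variance along critical path = 4.000 + 2.778 + 1.778 + 9.000 = 17.556; σ = √17.556 = 4.190 days.
Z = (33 − 41) / 4.190 = -1.909
P(T ≤ 33) = Φ(-1.909) ≈ 0.028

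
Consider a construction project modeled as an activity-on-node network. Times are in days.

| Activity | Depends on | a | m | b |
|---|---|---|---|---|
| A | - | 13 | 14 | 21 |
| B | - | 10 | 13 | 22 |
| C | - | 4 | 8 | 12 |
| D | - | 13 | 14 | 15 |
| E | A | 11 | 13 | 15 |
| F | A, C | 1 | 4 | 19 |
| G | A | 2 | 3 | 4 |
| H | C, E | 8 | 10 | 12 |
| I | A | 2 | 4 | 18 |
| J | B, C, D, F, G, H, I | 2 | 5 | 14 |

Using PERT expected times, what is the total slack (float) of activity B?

te_A = (13 + 4·14 + 21)/6 = 90/6 = 15
te_B = (10 + 4·13 + 22)/6 = 84/6 = 14
te_C = (4 + 4·8 + 12)/6 = 48/6 = 8
te_D = (13 + 4·14 + 15)/6 = 84/6 = 14
te_E = (11 + 4·13 + 15)/6 = 78/6 = 13
te_F = (1 + 4·4 + 19)/6 = 36/6 = 6
te_G = (2 + 4·3 + 4)/6 = 18/6 = 3
te_H = (8 + 4·10 + 12)/6 = 60/6 = 10
te_I = (2 + 4·4 + 18)/6 = 36/6 = 6
te_J = (2 + 4·5 + 14)/6 = 36/6 = 6

Forward pass:
ES_A = 0; EF_A = 15
ES_B = 0; EF_B = 14
ES_C = 0; EF_C = 8
ES_D = 0; EF_D = 14
ES_E = 15; EF_E = 15+13 = 28
ES_F = max(EF_A=15, EF_C=8) = 15; EF_F = 15+6 = 21
ES_G = 15; EF_G = 15+3 = 18
ES_H = max(EF_C=8, EF_E=28) = 28; EF_H = 28+10 = 38
ES_I = 15; EF_I = 15+6 = 21
ES_J = max(EF_B=14, EF_C=8, EF_D=14, EF_F=21, EF_G=18, EF_H=38, EF_I=21) = 38; EF_J = 38+6 = 44
Expected project duration μ = 44 days. Critical path: A → E → H → J.

Backward pass:
LF_J = 44; LS_J = 44−6 = 38
LF_I = LS_J = 38; LS_I = 38−6 = 32
LF_H = LS_J = 38; LS_H = 38−10 = 28
LF_G = LS_J = 38; LS_G = 38−3 = 35
LF_F = LS_J = 38; LS_F = 38−6 = 32
LF_E = LS_H = 28; LS_E = 28−13 = 15
LF_D = LS_J = 38; LS_D = 38−14 = 24
LF_C = min(LS_F=32, LS_H=28, LS_J=38) = 28; LS_C = 28−8 = 20
LF_B = LS_J = 38; LS_B = 38−14 = 24
LF_A = min(LS_E=15, LS_F=32, LS_G=35, LS_I=32) = 15; LS_A = 15−15 = 0
Slack_B = LS_B − ES_B = 24 − 0 = 24

24 days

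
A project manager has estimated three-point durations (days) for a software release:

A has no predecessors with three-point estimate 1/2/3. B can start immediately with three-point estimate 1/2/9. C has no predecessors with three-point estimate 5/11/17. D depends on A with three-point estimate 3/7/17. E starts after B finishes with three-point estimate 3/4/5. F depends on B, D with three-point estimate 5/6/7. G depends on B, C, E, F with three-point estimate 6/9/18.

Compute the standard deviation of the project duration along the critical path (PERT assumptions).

te_A = (1 + 4·2 + 3)/6 = 12/6 = 2; σ²_A = ((3−1)/6)² = 0.111
te_B = (1 + 4·2 + 9)/6 = 18/6 = 3; σ²_B = ((9−1)/6)² = 1.778
te_C = (5 + 4·11 + 17)/6 = 66/6 = 11; σ²_C = ((17−5)/6)² = 4.000
te_D = (3 + 4·7 + 17)/6 = 48/6 = 8; σ²_D = ((17−3)/6)² = 5.444
te_E = (3 + 4·4 + 5)/6 = 24/6 = 4; σ²_E = ((5−3)/6)² = 0.111
te_F = (5 + 4·6 + 7)/6 = 36/6 = 6; σ²_F = ((7−5)/6)² = 0.111
te_G = (6 + 4·9 + 18)/6 = 60/6 = 10; σ²_G = ((18−6)/6)² = 4.000

Forward pass:
ES_A = 0; EF_A = 2
ES_B = 0; EF_B = 3
ES_C = 0; EF_C = 11
ES_D = 2; EF_D = 2+8 = 10
ES_E = 3; EF_E = 3+4 = 7
ES_F = max(EF_B=3, EF_D=10) = 10; EF_F = 10+6 = 16
ES_G = max(EF_B=3, EF_C=11, EF_E=7, EF_F=16) = 16; EF_G = 16+10 = 26
Expected project duration μ = 26 days. Critical path: A → D → F → G.

Variance along critical path = 0.111 + 5.444 + 0.111 + 4.000 = 9.667
σ = √9.667 = 3.109 days

3.11 days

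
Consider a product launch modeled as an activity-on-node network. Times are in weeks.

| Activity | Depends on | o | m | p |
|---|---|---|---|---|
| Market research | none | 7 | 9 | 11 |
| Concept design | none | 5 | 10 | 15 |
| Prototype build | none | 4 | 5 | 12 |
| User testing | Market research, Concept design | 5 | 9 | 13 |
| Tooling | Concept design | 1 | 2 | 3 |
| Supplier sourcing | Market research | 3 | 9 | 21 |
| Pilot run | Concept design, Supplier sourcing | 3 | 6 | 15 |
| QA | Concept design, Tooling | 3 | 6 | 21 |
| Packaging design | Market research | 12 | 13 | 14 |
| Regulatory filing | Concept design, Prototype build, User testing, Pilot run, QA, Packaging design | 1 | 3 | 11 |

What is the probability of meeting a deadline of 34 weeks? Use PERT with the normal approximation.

te_Market research = (7 + 4·9 + 11)/6 = 54/6 = 9; σ²_Market research = ((11−7)/6)² = 0.444
te_Concept design = (5 + 4·10 + 15)/6 = 60/6 = 10; σ²_Concept design = ((15−5)/6)² = 2.778
te_Prototype build = (4 + 4·5 + 12)/6 = 36/6 = 6; σ²_Prototype build = ((12−4)/6)² = 1.778
te_User testing = (5 + 4·9 + 13)/6 = 54/6 = 9; σ²_User testing = ((13−5)/6)² = 1.778
te_Tooling = (1 + 4·2 + 3)/6 = 12/6 = 2; σ²_Tooling = ((3−1)/6)² = 0.111
te_Supplier sourcing = (3 + 4·9 + 21)/6 = 60/6 = 10; σ²_Supplier sourcing = ((21−3)/6)² = 9.000
te_Pilot run = (3 + 4·6 + 15)/6 = 42/6 = 7; σ²_Pilot run = ((15−3)/6)² = 4.000
te_QA = (3 + 4·6 + 21)/6 = 48/6 = 8; σ²_QA = ((21−3)/6)² = 9.000
te_Packaging design = (12 + 4·13 + 14)/6 = 78/6 = 13; σ²_Packaging design = ((14−12)/6)² = 0.111
te_Regulatory filing = (1 + 4·3 + 11)/6 = 24/6 = 4; σ²_Regulatory filing = ((11−1)/6)² = 2.778

Forward pass:
ES_Market research = 0; EF_Market research = 9
ES_Concept design = 0; EF_Concept design = 10
ES_Prototype build = 0; EF_Prototype build = 6
ES_User testing = max(EF_Market research=9, EF_Concept design=10) = 10; EF_User testing = 10+9 = 19
ES_Tooling = 10; EF_Tooling = 10+2 = 12
ES_Supplier sourcing = 9; EF_Supplier sourcing = 9+10 = 19
ES_Pilot run = max(EF_Concept design=10, EF_Supplier sourcing=19) = 19; EF_Pilot run = 19+7 = 26
ES_QA = max(EF_Concept design=10, EF_Tooling=12) = 12; EF_QA = 12+8 = 20
ES_Packaging design = 9; EF_Packaging design = 9+13 = 22
ES_Regulatory filing = max(EF_Concept design=10, EF_Prototype build=6, EF_User testing=19, EF_Pilot run=26, EF_QA=20, EF_Packaging design=22) = 26; EF_Regulatory filing = 26+4 = 30
Expected project duration μ = 30 weeks. Critical path: Market research → Supplier sourcing → Pilot run → Regulatory filing.

Variance along critical path = 0.444 + 9.000 + 4.000 + 2.778 = 16.222; σ = √16.222 = 4.028 weeks.
Z = (34 − 30) / 4.028 = 0.993
P(T ≤ 34) = Φ(0.993) ≈ 0.840

0.840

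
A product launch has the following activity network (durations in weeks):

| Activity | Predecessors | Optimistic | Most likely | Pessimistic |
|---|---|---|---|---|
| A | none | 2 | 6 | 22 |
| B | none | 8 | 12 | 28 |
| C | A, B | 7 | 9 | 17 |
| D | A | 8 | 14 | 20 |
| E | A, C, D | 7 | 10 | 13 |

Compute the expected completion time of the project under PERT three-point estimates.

te_A = (2 + 4·6 + 22)/6 = 48/6 = 8
te_B = (8 + 4·12 + 28)/6 = 84/6 = 14
te_C = (7 + 4·9 + 17)/6 = 60/6 = 10
te_D = (8 + 4·14 + 20)/6 = 84/6 = 14
te_E = (7 + 4·10 + 13)/6 = 60/6 = 10

Forward pass:
ES_A = 0; EF_A = 8
ES_B = 0; EF_B = 14
ES_C = max(EF_A=8, EF_B=14) = 14; EF_C = 14+10 = 24
ES_D = 8; EF_D = 8+14 = 22
ES_E = max(EF_A=8, EF_C=24, EF_D=22) = 24; EF_E = 24+10 = 34
Expected project duration μ = 34 weeks. Critical path: B → C → E.

34 weeks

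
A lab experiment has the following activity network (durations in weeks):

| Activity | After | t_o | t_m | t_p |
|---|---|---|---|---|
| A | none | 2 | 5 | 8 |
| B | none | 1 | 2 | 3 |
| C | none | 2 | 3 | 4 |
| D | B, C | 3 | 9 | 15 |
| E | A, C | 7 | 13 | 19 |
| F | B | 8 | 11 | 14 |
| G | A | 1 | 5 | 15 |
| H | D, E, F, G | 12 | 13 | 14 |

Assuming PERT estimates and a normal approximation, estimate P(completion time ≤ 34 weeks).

0.908

te_A = (2 + 4·5 + 8)/6 = 30/6 = 5; σ²_A = ((8−2)/6)² = 1.000
te_B = (1 + 4·2 + 3)/6 = 12/6 = 2; σ²_B = ((3−1)/6)² = 0.111
te_C = (2 + 4·3 + 4)/6 = 18/6 = 3; σ²_C = ((4−2)/6)² = 0.111
te_D = (3 + 4·9 + 15)/6 = 54/6 = 9; σ²_D = ((15−3)/6)² = 4.000
te_E = (7 + 4·13 + 19)/6 = 78/6 = 13; σ²_E = ((19−7)/6)² = 4.000
te_F = (8 + 4·11 + 14)/6 = 66/6 = 11; σ²_F = ((14−8)/6)² = 1.000
te_G = (1 + 4·5 + 15)/6 = 36/6 = 6; σ²_G = ((15−1)/6)² = 5.444
te_H = (12 + 4·13 + 14)/6 = 78/6 = 13; σ²_H = ((14−12)/6)² = 0.111

Forward pass:
ES_A = 0; EF_A = 5
ES_B = 0; EF_B = 2
ES_C = 0; EF_C = 3
ES_D = max(EF_B=2, EF_C=3) = 3; EF_D = 3+9 = 12
ES_E = max(EF_A=5, EF_C=3) = 5; EF_E = 5+13 = 18
ES_F = 2; EF_F = 2+11 = 13
ES_G = 5; EF_G = 5+6 = 11
ES_H = max(EF_D=12, EF_E=18, EF_F=13, EF_G=11) = 18; EF_H = 18+13 = 31
Expected project duration μ = 31 weeks. Critical path: A → E → H.

Variance along critical path = 1.000 + 4.000 + 0.111 = 5.111; σ = √5.111 = 2.261 weeks.
Z = (34 − 31) / 2.261 = 1.327
P(T ≤ 34) = Φ(1.327) ≈ 0.908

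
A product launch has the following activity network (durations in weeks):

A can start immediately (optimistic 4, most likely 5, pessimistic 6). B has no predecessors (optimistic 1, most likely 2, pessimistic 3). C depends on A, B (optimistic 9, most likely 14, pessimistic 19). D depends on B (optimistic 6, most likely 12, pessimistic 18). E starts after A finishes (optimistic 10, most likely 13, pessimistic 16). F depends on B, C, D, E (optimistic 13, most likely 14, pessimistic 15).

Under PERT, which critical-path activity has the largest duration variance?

C

te_A = (4 + 4·5 + 6)/6 = 30/6 = 5; σ²_A = ((6−4)/6)² = 0.111
te_B = (1 + 4·2 + 3)/6 = 12/6 = 2; σ²_B = ((3−1)/6)² = 0.111
te_C = (9 + 4·14 + 19)/6 = 84/6 = 14; σ²_C = ((19−9)/6)² = 2.778
te_D = (6 + 4·12 + 18)/6 = 72/6 = 12; σ²_D = ((18−6)/6)² = 4.000
te_E = (10 + 4·13 + 16)/6 = 78/6 = 13; σ²_E = ((16−10)/6)² = 1.000
te_F = (13 + 4·14 + 15)/6 = 84/6 = 14; σ²_F = ((15−13)/6)² = 0.111

Forward pass:
ES_A = 0; EF_A = 5
ES_B = 0; EF_B = 2
ES_C = max(EF_A=5, EF_B=2) = 5; EF_C = 5+14 = 19
ES_D = 2; EF_D = 2+12 = 14
ES_E = 5; EF_E = 5+13 = 18
ES_F = max(EF_B=2, EF_C=19, EF_D=14, EF_E=18) = 19; EF_F = 19+14 = 33
Expected project duration μ = 33 weeks. Critical path: A → C → F.

Variances on critical path: σ²_A=0.111, σ²_C=2.778, σ²_F=0.111.
Largest is σ²_C = 2.778.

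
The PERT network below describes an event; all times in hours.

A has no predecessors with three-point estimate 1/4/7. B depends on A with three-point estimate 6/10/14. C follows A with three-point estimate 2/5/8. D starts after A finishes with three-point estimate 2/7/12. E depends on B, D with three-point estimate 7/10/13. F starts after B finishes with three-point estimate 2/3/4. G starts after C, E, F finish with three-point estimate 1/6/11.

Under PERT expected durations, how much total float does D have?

3 hours

te_A = (1 + 4·4 + 7)/6 = 24/6 = 4
te_B = (6 + 4·10 + 14)/6 = 60/6 = 10
te_C = (2 + 4·5 + 8)/6 = 30/6 = 5
te_D = (2 + 4·7 + 12)/6 = 42/6 = 7
te_E = (7 + 4·10 + 13)/6 = 60/6 = 10
te_F = (2 + 4·3 + 4)/6 = 18/6 = 3
te_G = (1 + 4·6 + 11)/6 = 36/6 = 6

Forward pass:
ES_A = 0; EF_A = 4
ES_B = 4; EF_B = 4+10 = 14
ES_C = 4; EF_C = 4+5 = 9
ES_D = 4; EF_D = 4+7 = 11
ES_E = max(EF_B=14, EF_D=11) = 14; EF_E = 14+10 = 24
ES_F = 14; EF_F = 14+3 = 17
ES_G = max(EF_C=9, EF_E=24, EF_F=17) = 24; EF_G = 24+6 = 30
Expected project duration μ = 30 hours. Critical path: A → B → E → G.

Backward pass:
LF_G = 30; LS_G = 30−6 = 24
LF_F = LS_G = 24; LS_F = 24−3 = 21
LF_E = LS_G = 24; LS_E = 24−10 = 14
LF_D = LS_E = 14; LS_D = 14−7 = 7
LF_C = LS_G = 24; LS_C = 24−5 = 19
LF_B = min(LS_E=14, LS_F=21) = 14; LS_B = 14−10 = 4
LF_A = min(LS_B=4, LS_C=19, LS_D=7) = 4; LS_A = 4−4 = 0
Slack_D = LS_D − ES_D = 7 − 4 = 3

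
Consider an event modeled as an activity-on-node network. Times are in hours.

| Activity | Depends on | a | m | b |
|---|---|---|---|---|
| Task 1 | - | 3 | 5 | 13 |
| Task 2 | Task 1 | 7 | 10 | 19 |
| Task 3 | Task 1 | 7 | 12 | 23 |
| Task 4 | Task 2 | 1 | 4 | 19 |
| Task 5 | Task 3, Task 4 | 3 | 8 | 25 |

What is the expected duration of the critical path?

te_Task 1 = (3 + 4·5 + 13)/6 = 36/6 = 6
te_Task 2 = (7 + 4·10 + 19)/6 = 66/6 = 11
te_Task 3 = (7 + 4·12 + 23)/6 = 78/6 = 13
te_Task 4 = (1 + 4·4 + 19)/6 = 36/6 = 6
te_Task 5 = (3 + 4·8 + 25)/6 = 60/6 = 10

Forward pass:
ES_Task 1 = 0; EF_Task 1 = 6
ES_Task 2 = 6; EF_Task 2 = 6+11 = 17
ES_Task 3 = 6; EF_Task 3 = 6+13 = 19
ES_Task 4 = 17; EF_Task 4 = 17+6 = 23
ES_Task 5 = max(EF_Task 3=19, EF_Task 4=23) = 23; EF_Task 5 = 23+10 = 33
Expected project duration μ = 33 hours. Critical path: Task 1 → Task 2 → Task 4 → Task 5.

33 hours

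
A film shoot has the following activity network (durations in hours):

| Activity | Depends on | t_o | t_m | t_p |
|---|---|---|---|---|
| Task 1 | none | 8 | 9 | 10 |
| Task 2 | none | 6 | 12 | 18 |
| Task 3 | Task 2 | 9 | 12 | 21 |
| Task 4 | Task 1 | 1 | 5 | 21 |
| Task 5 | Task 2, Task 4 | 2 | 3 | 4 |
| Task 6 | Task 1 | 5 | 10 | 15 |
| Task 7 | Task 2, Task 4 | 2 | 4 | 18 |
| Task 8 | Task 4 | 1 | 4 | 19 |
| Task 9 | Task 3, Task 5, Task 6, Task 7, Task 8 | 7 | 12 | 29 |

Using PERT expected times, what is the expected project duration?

te_Task 1 = (8 + 4·9 + 10)/6 = 54/6 = 9
te_Task 2 = (6 + 4·12 + 18)/6 = 72/6 = 12
te_Task 3 = (9 + 4·12 + 21)/6 = 78/6 = 13
te_Task 4 = (1 + 4·5 + 21)/6 = 42/6 = 7
te_Task 5 = (2 + 4·3 + 4)/6 = 18/6 = 3
te_Task 6 = (5 + 4·10 + 15)/6 = 60/6 = 10
te_Task 7 = (2 + 4·4 + 18)/6 = 36/6 = 6
te_Task 8 = (1 + 4·4 + 19)/6 = 36/6 = 6
te_Task 9 = (7 + 4·12 + 29)/6 = 84/6 = 14

Forward pass:
ES_Task 1 = 0; EF_Task 1 = 9
ES_Task 2 = 0; EF_Task 2 = 12
ES_Task 3 = 12; EF_Task 3 = 12+13 = 25
ES_Task 4 = 9; EF_Task 4 = 9+7 = 16
ES_Task 5 = max(EF_Task 2=12, EF_Task 4=16) = 16; EF_Task 5 = 16+3 = 19
ES_Task 6 = 9; EF_Task 6 = 9+10 = 19
ES_Task 7 = max(EF_Task 2=12, EF_Task 4=16) = 16; EF_Task 7 = 16+6 = 22
ES_Task 8 = 16; EF_Task 8 = 16+6 = 22
ES_Task 9 = max(EF_Task 3=25, EF_Task 5=19, EF_Task 6=19, EF_Task 7=22, EF_Task 8=22) = 25; EF_Task 9 = 25+14 = 39
Expected project duration μ = 39 hours. Critical path: Task 2 → Task 3 → Task 9.

39 hours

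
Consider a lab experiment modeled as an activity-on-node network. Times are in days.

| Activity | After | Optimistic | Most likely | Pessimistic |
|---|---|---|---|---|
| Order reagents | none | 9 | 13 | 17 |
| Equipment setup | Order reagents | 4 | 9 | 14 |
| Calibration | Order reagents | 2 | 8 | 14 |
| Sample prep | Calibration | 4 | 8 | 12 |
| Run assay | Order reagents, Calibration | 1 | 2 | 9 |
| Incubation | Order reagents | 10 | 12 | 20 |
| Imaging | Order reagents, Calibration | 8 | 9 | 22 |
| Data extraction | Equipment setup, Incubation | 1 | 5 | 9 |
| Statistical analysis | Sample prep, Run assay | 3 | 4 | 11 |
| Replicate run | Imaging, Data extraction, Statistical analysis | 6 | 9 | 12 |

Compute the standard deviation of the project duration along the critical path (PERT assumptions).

te_Order reagents = (9 + 4·13 + 17)/6 = 78/6 = 13; σ²_Order reagents = ((17−9)/6)² = 1.778
te_Equipment setup = (4 + 4·9 + 14)/6 = 54/6 = 9; σ²_Equipment setup = ((14−4)/6)² = 2.778
te_Calibration = (2 + 4·8 + 14)/6 = 48/6 = 8; σ²_Calibration = ((14−2)/6)² = 4.000
te_Sample prep = (4 + 4·8 + 12)/6 = 48/6 = 8; σ²_Sample prep = ((12−4)/6)² = 1.778
te_Run assay = (1 + 4·2 + 9)/6 = 18/6 = 3; σ²_Run assay = ((9−1)/6)² = 1.778
te_Incubation = (10 + 4·12 + 20)/6 = 78/6 = 13; σ²_Incubation = ((20−10)/6)² = 2.778
te_Imaging = (8 + 4·9 + 22)/6 = 66/6 = 11; σ²_Imaging = ((22−8)/6)² = 5.444
te_Data extraction = (1 + 4·5 + 9)/6 = 30/6 = 5; σ²_Data extraction = ((9−1)/6)² = 1.778
te_Statistical analysis = (3 + 4·4 + 11)/6 = 30/6 = 5; σ²_Statistical analysis = ((11−3)/6)² = 1.778
te_Replicate run = (6 + 4·9 + 12)/6 = 54/6 = 9; σ²_Replicate run = ((12−6)/6)² = 1.000

Forward pass:
ES_Order reagents = 0; EF_Order reagents = 13
ES_Equipment setup = 13; EF_Equipment setup = 13+9 = 22
ES_Calibration = 13; EF_Calibration = 13+8 = 21
ES_Sample prep = 21; EF_Sample prep = 21+8 = 29
ES_Run assay = max(EF_Order reagents=13, EF_Calibration=21) = 21; EF_Run assay = 21+3 = 24
ES_Incubation = 13; EF_Incubation = 13+13 = 26
ES_Imaging = max(EF_Order reagents=13, EF_Calibration=21) = 21; EF_Imaging = 21+11 = 32
ES_Data extraction = max(EF_Equipment setup=22, EF_Incubation=26) = 26; EF_Data extraction = 26+5 = 31
ES_Statistical analysis = max(EF_Sample prep=29, EF_Run assay=24) = 29; EF_Statistical analysis = 29+5 = 34
ES_Replicate run = max(EF_Imaging=32, EF_Data extraction=31, EF_Statistical analysis=34) = 34; EF_Replicate run = 34+9 = 43
Expected project duration μ = 43 days. Critical path: Order reagents → Calibration → Sample prep → Statistical analysis → Replicate run.

Variance along critical path = 1.778 + 4.000 + 1.778 + 1.778 + 1.000 = 10.333
σ = √10.333 = 3.215 days

3.21 days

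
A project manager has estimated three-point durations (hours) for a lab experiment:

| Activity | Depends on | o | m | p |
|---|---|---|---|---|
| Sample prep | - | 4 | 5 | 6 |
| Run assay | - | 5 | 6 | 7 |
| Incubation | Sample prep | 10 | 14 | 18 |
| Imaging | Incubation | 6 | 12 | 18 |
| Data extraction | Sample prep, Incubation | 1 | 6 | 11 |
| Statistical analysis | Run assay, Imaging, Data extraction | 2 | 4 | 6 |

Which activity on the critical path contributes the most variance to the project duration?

Imaging

te_Sample prep = (4 + 4·5 + 6)/6 = 30/6 = 5; σ²_Sample prep = ((6−4)/6)² = 0.111
te_Run assay = (5 + 4·6 + 7)/6 = 36/6 = 6; σ²_Run assay = ((7−5)/6)² = 0.111
te_Incubation = (10 + 4·14 + 18)/6 = 84/6 = 14; σ²_Incubation = ((18−10)/6)² = 1.778
te_Imaging = (6 + 4·12 + 18)/6 = 72/6 = 12; σ²_Imaging = ((18−6)/6)² = 4.000
te_Data extraction = (1 + 4·6 + 11)/6 = 36/6 = 6; σ²_Data extraction = ((11−1)/6)² = 2.778
te_Statistical analysis = (2 + 4·4 + 6)/6 = 24/6 = 4; σ²_Statistical analysis = ((6−2)/6)² = 0.444

Forward pass:
ES_Sample prep = 0; EF_Sample prep = 5
ES_Run assay = 0; EF_Run assay = 6
ES_Incubation = 5; EF_Incubation = 5+14 = 19
ES_Imaging = 19; EF_Imaging = 19+12 = 31
ES_Data extraction = max(EF_Sample prep=5, EF_Incubation=19) = 19; EF_Data extraction = 19+6 = 25
ES_Statistical analysis = max(EF_Run assay=6, EF_Imaging=31, EF_Data extraction=25) = 31; EF_Statistical analysis = 31+4 = 35
Expected project duration μ = 35 hours. Critical path: Sample prep → Incubation → Imaging → Statistical analysis.

Variances on critical path: σ²_Sample prep=0.111, σ²_Incubation=1.778, σ²_Imaging=4.000, σ²_Statistical analysis=0.444.
Largest is σ²_Imaging = 4.000.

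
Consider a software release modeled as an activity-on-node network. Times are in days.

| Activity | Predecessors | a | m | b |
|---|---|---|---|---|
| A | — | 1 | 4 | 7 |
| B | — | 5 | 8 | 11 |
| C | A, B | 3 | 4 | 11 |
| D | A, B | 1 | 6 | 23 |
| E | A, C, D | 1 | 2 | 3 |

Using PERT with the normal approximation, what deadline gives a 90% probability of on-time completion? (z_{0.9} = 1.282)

22.9 days

te_A = (1 + 4·4 + 7)/6 = 24/6 = 4; σ²_A = ((7−1)/6)² = 1.000
te_B = (5 + 4·8 + 11)/6 = 48/6 = 8; σ²_B = ((11−5)/6)² = 1.000
te_C = (3 + 4·4 + 11)/6 = 30/6 = 5; σ²_C = ((11−3)/6)² = 1.778
te_D = (1 + 4·6 + 23)/6 = 48/6 = 8; σ²_D = ((23−1)/6)² = 13.444
te_E = (1 + 4·2 + 3)/6 = 12/6 = 2; σ²_E = ((3−1)/6)² = 0.111

Forward pass:
ES_A = 0; EF_A = 4
ES_B = 0; EF_B = 8
ES_C = max(EF_A=4, EF_B=8) = 8; EF_C = 8+5 = 13
ES_D = max(EF_A=4, EF_B=8) = 8; EF_D = 8+8 = 16
ES_E = max(EF_A=4, EF_C=13, EF_D=16) = 16; EF_E = 16+2 = 18
Expected project duration μ = 18 days. Critical path: B → D → E.

Variance along critical path = 1.000 + 13.444 + 0.111 = 14.556; σ = 3.815 days.
D = μ + z·σ = 18 + 1.282·3.815 = 22.9 days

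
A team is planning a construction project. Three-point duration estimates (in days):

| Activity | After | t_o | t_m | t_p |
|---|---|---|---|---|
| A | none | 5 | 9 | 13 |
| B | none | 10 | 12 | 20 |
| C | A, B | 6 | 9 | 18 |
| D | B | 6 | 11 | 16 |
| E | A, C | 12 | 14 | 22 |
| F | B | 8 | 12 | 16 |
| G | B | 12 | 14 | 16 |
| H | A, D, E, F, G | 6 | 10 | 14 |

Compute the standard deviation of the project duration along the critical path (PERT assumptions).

te_A = (5 + 4·9 + 13)/6 = 54/6 = 9; σ²_A = ((13−5)/6)² = 1.778
te_B = (10 + 4·12 + 20)/6 = 78/6 = 13; σ²_B = ((20−10)/6)² = 2.778
te_C = (6 + 4·9 + 18)/6 = 60/6 = 10; σ²_C = ((18−6)/6)² = 4.000
te_D = (6 + 4·11 + 16)/6 = 66/6 = 11; σ²_D = ((16−6)/6)² = 2.778
te_E = (12 + 4·14 + 22)/6 = 90/6 = 15; σ²_E = ((22−12)/6)² = 2.778
te_F = (8 + 4·12 + 16)/6 = 72/6 = 12; σ²_F = ((16−8)/6)² = 1.778
te_G = (12 + 4·14 + 16)/6 = 84/6 = 14; σ²_G = ((16−12)/6)² = 0.444
te_H = (6 + 4·10 + 14)/6 = 60/6 = 10; σ²_H = ((14−6)/6)² = 1.778

Forward pass:
ES_A = 0; EF_A = 9
ES_B = 0; EF_B = 13
ES_C = max(EF_A=9, EF_B=13) = 13; EF_C = 13+10 = 23
ES_D = 13; EF_D = 13+11 = 24
ES_E = max(EF_A=9, EF_C=23) = 23; EF_E = 23+15 = 38
ES_F = 13; EF_F = 13+12 = 25
ES_G = 13; EF_G = 13+14 = 27
ES_H = max(EF_A=9, EF_D=24, EF_E=38, EF_F=25, EF_G=27) = 38; EF_H = 38+10 = 48
Expected project duration μ = 48 days. Critical path: B → C → E → H.

Variance along critical path = 2.778 + 4.000 + 2.778 + 1.778 = 11.333
σ = √11.333 = 3.367 days

3.37 days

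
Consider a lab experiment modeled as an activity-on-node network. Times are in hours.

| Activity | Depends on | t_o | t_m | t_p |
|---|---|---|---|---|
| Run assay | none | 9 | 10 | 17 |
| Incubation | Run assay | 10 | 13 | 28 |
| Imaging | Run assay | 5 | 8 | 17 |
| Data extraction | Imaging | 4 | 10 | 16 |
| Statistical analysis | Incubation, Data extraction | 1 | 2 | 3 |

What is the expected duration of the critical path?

32 hours

te_Run assay = (9 + 4·10 + 17)/6 = 66/6 = 11
te_Incubation = (10 + 4·13 + 28)/6 = 90/6 = 15
te_Imaging = (5 + 4·8 + 17)/6 = 54/6 = 9
te_Data extraction = (4 + 4·10 + 16)/6 = 60/6 = 10
te_Statistical analysis = (1 + 4·2 + 3)/6 = 12/6 = 2

Forward pass:
ES_Run assay = 0; EF_Run assay = 11
ES_Incubation = 11; EF_Incubation = 11+15 = 26
ES_Imaging = 11; EF_Imaging = 11+9 = 20
ES_Data extraction = 20; EF_Data extraction = 20+10 = 30
ES_Statistical analysis = max(EF_Incubation=26, EF_Data extraction=30) = 30; EF_Statistical analysis = 30+2 = 32
Expected project duration μ = 32 hours. Critical path: Run assay → Imaging → Data extraction → Statistical analysis.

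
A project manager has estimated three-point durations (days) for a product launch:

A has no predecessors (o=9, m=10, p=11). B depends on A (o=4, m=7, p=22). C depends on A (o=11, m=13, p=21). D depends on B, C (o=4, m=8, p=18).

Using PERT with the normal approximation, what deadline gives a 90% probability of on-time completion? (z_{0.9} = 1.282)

36.7 days

te_A = (9 + 4·10 + 11)/6 = 60/6 = 10; σ²_A = ((11−9)/6)² = 0.111
te_B = (4 + 4·7 + 22)/6 = 54/6 = 9; σ²_B = ((22−4)/6)² = 9.000
te_C = (11 + 4·13 + 21)/6 = 84/6 = 14; σ²_C = ((21−11)/6)² = 2.778
te_D = (4 + 4·8 + 18)/6 = 54/6 = 9; σ²_D = ((18−4)/6)² = 5.444

Forward pass:
ES_A = 0; EF_A = 10
ES_B = 10; EF_B = 10+9 = 19
ES_C = 10; EF_C = 10+14 = 24
ES_D = max(EF_B=19, EF_C=24) = 24; EF_D = 24+9 = 33
Expected project duration μ = 33 days. Critical path: A → C → D.

Variance along critical path = 0.111 + 2.778 + 5.444 = 8.333; σ = 2.887 days.
D = μ + z·σ = 33 + 1.282·2.887 = 36.7 days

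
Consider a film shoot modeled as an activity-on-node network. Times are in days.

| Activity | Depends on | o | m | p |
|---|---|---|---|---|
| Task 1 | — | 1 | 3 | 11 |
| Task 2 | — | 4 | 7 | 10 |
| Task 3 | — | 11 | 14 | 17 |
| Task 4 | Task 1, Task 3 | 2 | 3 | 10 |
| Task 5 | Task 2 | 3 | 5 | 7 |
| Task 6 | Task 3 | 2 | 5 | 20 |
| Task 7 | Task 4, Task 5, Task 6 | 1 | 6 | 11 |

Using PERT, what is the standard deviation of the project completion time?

3.57 days

te_Task 1 = (1 + 4·3 + 11)/6 = 24/6 = 4; σ²_Task 1 = ((11−1)/6)² = 2.778
te_Task 2 = (4 + 4·7 + 10)/6 = 42/6 = 7; σ²_Task 2 = ((10−4)/6)² = 1.000
te_Task 3 = (11 + 4·14 + 17)/6 = 84/6 = 14; σ²_Task 3 = ((17−11)/6)² = 1.000
te_Task 4 = (2 + 4·3 + 10)/6 = 24/6 = 4; σ²_Task 4 = ((10−2)/6)² = 1.778
te_Task 5 = (3 + 4·5 + 7)/6 = 30/6 = 5; σ²_Task 5 = ((7−3)/6)² = 0.444
te_Task 6 = (2 + 4·5 + 20)/6 = 42/6 = 7; σ²_Task 6 = ((20−2)/6)² = 9.000
te_Task 7 = (1 + 4·6 + 11)/6 = 36/6 = 6; σ²_Task 7 = ((11−1)/6)² = 2.778

Forward pass:
ES_Task 1 = 0; EF_Task 1 = 4
ES_Task 2 = 0; EF_Task 2 = 7
ES_Task 3 = 0; EF_Task 3 = 14
ES_Task 4 = max(EF_Task 1=4, EF_Task 3=14) = 14; EF_Task 4 = 14+4 = 18
ES_Task 5 = 7; EF_Task 5 = 7+5 = 12
ES_Task 6 = 14; EF_Task 6 = 14+7 = 21
ES_Task 7 = max(EF_Task 4=18, EF_Task 5=12, EF_Task 6=21) = 21; EF_Task 7 = 21+6 = 27
Expected project duration μ = 27 days. Critical path: Task 3 → Task 6 → Task 7.

Variance along critical path = 1.000 + 9.000 + 2.778 = 12.778
σ = √12.778 = 3.575 days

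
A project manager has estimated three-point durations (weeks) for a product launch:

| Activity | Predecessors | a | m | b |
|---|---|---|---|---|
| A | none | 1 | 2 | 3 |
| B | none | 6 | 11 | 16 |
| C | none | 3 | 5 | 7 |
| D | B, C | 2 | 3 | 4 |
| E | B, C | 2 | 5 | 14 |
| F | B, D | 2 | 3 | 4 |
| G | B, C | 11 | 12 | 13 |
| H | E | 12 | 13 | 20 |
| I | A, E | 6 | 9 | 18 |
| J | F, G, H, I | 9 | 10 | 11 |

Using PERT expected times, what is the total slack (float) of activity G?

te_A = (1 + 4·2 + 3)/6 = 12/6 = 2
te_B = (6 + 4·11 + 16)/6 = 66/6 = 11
te_C = (3 + 4·5 + 7)/6 = 30/6 = 5
te_D = (2 + 4·3 + 4)/6 = 18/6 = 3
te_E = (2 + 4·5 + 14)/6 = 36/6 = 6
te_F = (2 + 4·3 + 4)/6 = 18/6 = 3
te_G = (11 + 4·12 + 13)/6 = 72/6 = 12
te_H = (12 + 4·13 + 20)/6 = 84/6 = 14
te_I = (6 + 4·9 + 18)/6 = 60/6 = 10
te_J = (9 + 4·10 + 11)/6 = 60/6 = 10

Forward pass:
ES_A = 0; EF_A = 2
ES_B = 0; EF_B = 11
ES_C = 0; EF_C = 5
ES_D = max(EF_B=11, EF_C=5) = 11; EF_D = 11+3 = 14
ES_E = max(EF_B=11, EF_C=5) = 11; EF_E = 11+6 = 17
ES_F = max(EF_B=11, EF_D=14) = 14; EF_F = 14+3 = 17
ES_G = max(EF_B=11, EF_C=5) = 11; EF_G = 11+12 = 23
ES_H = 17; EF_H = 17+14 = 31
ES_I = max(EF_A=2, EF_E=17) = 17; EF_I = 17+10 = 27
ES_J = max(EF_F=17, EF_G=23, EF_H=31, EF_I=27) = 31; EF_J = 31+10 = 41
Expected project duration μ = 41 weeks. Critical path: B → E → H → J.

Backward pass:
LF_J = 41; LS_J = 41−10 = 31
LF_I = LS_J = 31; LS_I = 31−10 = 21
LF_H = LS_J = 31; LS_H = 31−14 = 17
LF_G = LS_J = 31; LS_G = 31−12 = 19
LF_F = LS_J = 31; LS_F = 31−3 = 28
LF_E = min(LS_H=17, LS_I=21) = 17; LS_E = 17−6 = 11
LF_D = LS_F = 28; LS_D = 28−3 = 25
LF_C = min(LS_D=25, LS_E=11, LS_G=19) = 11; LS_C = 11−5 = 6
LF_B = min(LS_D=25, LS_E=11, LS_F=28, LS_G=19) = 11; LS_B = 11−11 = 0
LF_A = LS_I = 21; LS_A = 21−2 = 19
Slack_G = LS_G − ES_G = 19 − 11 = 8

8 weeks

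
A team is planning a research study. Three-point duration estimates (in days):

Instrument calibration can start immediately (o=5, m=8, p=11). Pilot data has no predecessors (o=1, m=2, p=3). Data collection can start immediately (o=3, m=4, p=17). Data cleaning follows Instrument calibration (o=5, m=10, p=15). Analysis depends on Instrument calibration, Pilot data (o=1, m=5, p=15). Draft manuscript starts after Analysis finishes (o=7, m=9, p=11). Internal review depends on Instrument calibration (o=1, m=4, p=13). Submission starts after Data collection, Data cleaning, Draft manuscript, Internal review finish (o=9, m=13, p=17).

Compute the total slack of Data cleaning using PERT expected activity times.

te_Instrument calibration = (5 + 4·8 + 11)/6 = 48/6 = 8
te_Pilot data = (1 + 4·2 + 3)/6 = 12/6 = 2
te_Data collection = (3 + 4·4 + 17)/6 = 36/6 = 6
te_Data cleaning = (5 + 4·10 + 15)/6 = 60/6 = 10
te_Analysis = (1 + 4·5 + 15)/6 = 36/6 = 6
te_Draft manuscript = (7 + 4·9 + 11)/6 = 54/6 = 9
te_Internal review = (1 + 4·4 + 13)/6 = 30/6 = 5
te_Submission = (9 + 4·13 + 17)/6 = 78/6 = 13

Forward pass:
ES_Instrument calibration = 0; EF_Instrument calibration = 8
ES_Pilot data = 0; EF_Pilot data = 2
ES_Data collection = 0; EF_Data collection = 6
ES_Data cleaning = 8; EF_Data cleaning = 8+10 = 18
ES_Analysis = max(EF_Instrument calibration=8, EF_Pilot data=2) = 8; EF_Analysis = 8+6 = 14
ES_Draft manuscript = 14; EF_Draft manuscript = 14+9 = 23
ES_Internal review = 8; EF_Internal review = 8+5 = 13
ES_Submission = max(EF_Data collection=6, EF_Data cleaning=18, EF_Draft manuscript=23, EF_Internal review=13) = 23; EF_Submission = 23+13 = 36
Expected project duration μ = 36 days. Critical path: Instrument calibration → Analysis → Draft manuscript → Submission.

Backward pass:
LF_Submission = 36; LS_Submission = 36−13 = 23
LF_Internal review = LS_Submission = 23; LS_Internal review = 23−5 = 18
LF_Draft manuscript = LS_Submission = 23; LS_Draft manuscript = 23−9 = 14
LF_Analysis = LS_Draft manuscript = 14; LS_Analysis = 14−6 = 8
LF_Data cleaning = LS_Submission = 23; LS_Data cleaning = 23−10 = 13
LF_Data collection = LS_Submission = 23; LS_Data collection = 23−6 = 17
LF_Pilot data = LS_Analysis = 8; LS_Pilot data = 8−2 = 6
LF_Instrument calibration = min(LS_Data cleaning=13, LS_Analysis=8, LS_Internal review=18) = 8; LS_Instrument calibration = 8−8 = 0
Slack_Data cleaning = LS_Data cleaning − ES_Data cleaning = 13 − 8 = 5

5 days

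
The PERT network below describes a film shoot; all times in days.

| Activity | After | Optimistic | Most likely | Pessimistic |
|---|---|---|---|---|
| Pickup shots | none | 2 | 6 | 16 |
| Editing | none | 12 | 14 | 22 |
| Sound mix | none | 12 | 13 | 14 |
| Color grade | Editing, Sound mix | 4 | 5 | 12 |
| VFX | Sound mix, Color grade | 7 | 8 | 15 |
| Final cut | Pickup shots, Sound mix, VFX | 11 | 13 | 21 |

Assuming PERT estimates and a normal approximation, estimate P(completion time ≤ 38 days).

0.023

te_Pickup shots = (2 + 4·6 + 16)/6 = 42/6 = 7; σ²_Pickup shots = ((16−2)/6)² = 5.444
te_Editing = (12 + 4·14 + 22)/6 = 90/6 = 15; σ²_Editing = ((22−12)/6)² = 2.778
te_Sound mix = (12 + 4·13 + 14)/6 = 78/6 = 13; σ²_Sound mix = ((14−12)/6)² = 0.111
te_Color grade = (4 + 4·5 + 12)/6 = 36/6 = 6; σ²_Color grade = ((12−4)/6)² = 1.778
te_VFX = (7 + 4·8 + 15)/6 = 54/6 = 9; σ²_VFX = ((15−7)/6)² = 1.778
te_Final cut = (11 + 4·13 + 21)/6 = 84/6 = 14; σ²_Final cut = ((21−11)/6)² = 2.778

Forward pass:
ES_Pickup shots = 0; EF_Pickup shots = 7
ES_Editing = 0; EF_Editing = 15
ES_Sound mix = 0; EF_Sound mix = 13
ES_Color grade = max(EF_Editing=15, EF_Sound mix=13) = 15; EF_Color grade = 15+6 = 21
ES_VFX = max(EF_Sound mix=13, EF_Color grade=21) = 21; EF_VFX = 21+9 = 30
ES_Final cut = max(EF_Pickup shots=7, EF_Sound mix=13, EF_VFX=30) = 30; EF_Final cut = 30+14 = 44
Expected project duration μ = 44 days. Critical path: Editing → Color grade → VFX → Final cut.

Variance along critical path = 2.778 + 1.778 + 1.778 + 2.778 = 9.111; σ = √9.111 = 3.018 days.
Z = (38 − 44) / 3.018 = -1.988
P(T ≤ 38) = Φ(-1.988) ≈ 0.023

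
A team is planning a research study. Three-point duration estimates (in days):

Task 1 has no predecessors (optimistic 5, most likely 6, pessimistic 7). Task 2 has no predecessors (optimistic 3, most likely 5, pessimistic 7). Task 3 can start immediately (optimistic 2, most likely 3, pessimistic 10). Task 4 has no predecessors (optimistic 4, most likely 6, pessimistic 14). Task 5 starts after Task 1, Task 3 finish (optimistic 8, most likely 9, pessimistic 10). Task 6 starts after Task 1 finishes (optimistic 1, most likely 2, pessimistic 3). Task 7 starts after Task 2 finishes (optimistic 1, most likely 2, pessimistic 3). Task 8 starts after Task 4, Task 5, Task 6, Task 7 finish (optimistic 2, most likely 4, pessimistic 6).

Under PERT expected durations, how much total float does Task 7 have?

8 days

te_Task 1 = (5 + 4·6 + 7)/6 = 36/6 = 6
te_Task 2 = (3 + 4·5 + 7)/6 = 30/6 = 5
te_Task 3 = (2 + 4·3 + 10)/6 = 24/6 = 4
te_Task 4 = (4 + 4·6 + 14)/6 = 42/6 = 7
te_Task 5 = (8 + 4·9 + 10)/6 = 54/6 = 9
te_Task 6 = (1 + 4·2 + 3)/6 = 12/6 = 2
te_Task 7 = (1 + 4·2 + 3)/6 = 12/6 = 2
te_Task 8 = (2 + 4·4 + 6)/6 = 24/6 = 4

Forward pass:
ES_Task 1 = 0; EF_Task 1 = 6
ES_Task 2 = 0; EF_Task 2 = 5
ES_Task 3 = 0; EF_Task 3 = 4
ES_Task 4 = 0; EF_Task 4 = 7
ES_Task 5 = max(EF_Task 1=6, EF_Task 3=4) = 6; EF_Task 5 = 6+9 = 15
ES_Task 6 = 6; EF_Task 6 = 6+2 = 8
ES_Task 7 = 5; EF_Task 7 = 5+2 = 7
ES_Task 8 = max(EF_Task 4=7, EF_Task 5=15, EF_Task 6=8, EF_Task 7=7) = 15; EF_Task 8 = 15+4 = 19
Expected project duration μ = 19 days. Critical path: Task 1 → Task 5 → Task 8.

Backward pass:
LF_Task 8 = 19; LS_Task 8 = 19−4 = 15
LF_Task 7 = LS_Task 8 = 15; LS_Task 7 = 15−2 = 13
LF_Task 6 = LS_Task 8 = 15; LS_Task 6 = 15−2 = 13
LF_Task 5 = LS_Task 8 = 15; LS_Task 5 = 15−9 = 6
LF_Task 4 = LS_Task 8 = 15; LS_Task 4 = 15−7 = 8
LF_Task 3 = LS_Task 5 = 6; LS_Task 3 = 6−4 = 2
LF_Task 2 = LS_Task 7 = 13; LS_Task 2 = 13−5 = 8
LF_Task 1 = min(LS_Task 5=6, LS_Task 6=13) = 6; LS_Task 1 = 6−6 = 0
Slack_Task 7 = LS_Task 7 − ES_Task 7 = 13 − 5 = 8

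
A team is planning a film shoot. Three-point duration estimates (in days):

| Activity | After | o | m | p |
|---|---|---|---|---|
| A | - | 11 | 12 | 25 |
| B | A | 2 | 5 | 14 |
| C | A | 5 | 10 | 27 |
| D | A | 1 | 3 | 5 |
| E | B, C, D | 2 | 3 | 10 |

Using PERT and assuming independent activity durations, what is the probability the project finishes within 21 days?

te_A = (11 + 4·12 + 25)/6 = 84/6 = 14; σ²_A = ((25−11)/6)² = 5.444
te_B = (2 + 4·5 + 14)/6 = 36/6 = 6; σ²_B = ((14−2)/6)² = 4.000
te_C = (5 + 4·10 + 27)/6 = 72/6 = 12; σ²_C = ((27−5)/6)² = 13.444
te_D = (1 + 4·3 + 5)/6 = 18/6 = 3; σ²_D = ((5−1)/6)² = 0.444
te_E = (2 + 4·3 + 10)/6 = 24/6 = 4; σ²_E = ((10−2)/6)² = 1.778

Forward pass:
ES_A = 0; EF_A = 14
ES_B = 14; EF_B = 14+6 = 20
ES_C = 14; EF_C = 14+12 = 26
ES_D = 14; EF_D = 14+3 = 17
ES_E = max(EF_B=20, EF_C=26, EF_D=17) = 26; EF_E = 26+4 = 30
Expected project duration μ = 30 days. Critical path: A → C → E.

Variance along critical path = 5.444 + 13.444 + 1.778 = 20.667; σ = √20.667 = 4.546 days.
Z = (21 − 30) / 4.546 = -1.980
P(T ≤ 21) = Φ(-1.980) ≈ 0.024

0.024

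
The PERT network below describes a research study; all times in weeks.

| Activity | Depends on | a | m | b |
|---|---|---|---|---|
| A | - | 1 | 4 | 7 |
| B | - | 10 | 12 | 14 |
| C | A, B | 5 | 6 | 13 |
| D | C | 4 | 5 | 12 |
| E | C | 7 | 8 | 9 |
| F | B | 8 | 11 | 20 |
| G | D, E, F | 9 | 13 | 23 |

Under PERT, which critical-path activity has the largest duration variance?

G

te_A = (1 + 4·4 + 7)/6 = 24/6 = 4; σ²_A = ((7−1)/6)² = 1.000
te_B = (10 + 4·12 + 14)/6 = 72/6 = 12; σ²_B = ((14−10)/6)² = 0.444
te_C = (5 + 4·6 + 13)/6 = 42/6 = 7; σ²_C = ((13−5)/6)² = 1.778
te_D = (4 + 4·5 + 12)/6 = 36/6 = 6; σ²_D = ((12−4)/6)² = 1.778
te_E = (7 + 4·8 + 9)/6 = 48/6 = 8; σ²_E = ((9−7)/6)² = 0.111
te_F = (8 + 4·11 + 20)/6 = 72/6 = 12; σ²_F = ((20−8)/6)² = 4.000
te_G = (9 + 4·13 + 23)/6 = 84/6 = 14; σ²_G = ((23−9)/6)² = 5.444

Forward pass:
ES_A = 0; EF_A = 4
ES_B = 0; EF_B = 12
ES_C = max(EF_A=4, EF_B=12) = 12; EF_C = 12+7 = 19
ES_D = 19; EF_D = 19+6 = 25
ES_E = 19; EF_E = 19+8 = 27
ES_F = 12; EF_F = 12+12 = 24
ES_G = max(EF_D=25, EF_E=27, EF_F=24) = 27; EF_G = 27+14 = 41
Expected project duration μ = 41 weeks. Critical path: B → C → E → G.

Variances on critical path: σ²_B=0.444, σ²_C=1.778, σ²_E=0.111, σ²_G=5.444.
Largest is σ²_G = 5.444.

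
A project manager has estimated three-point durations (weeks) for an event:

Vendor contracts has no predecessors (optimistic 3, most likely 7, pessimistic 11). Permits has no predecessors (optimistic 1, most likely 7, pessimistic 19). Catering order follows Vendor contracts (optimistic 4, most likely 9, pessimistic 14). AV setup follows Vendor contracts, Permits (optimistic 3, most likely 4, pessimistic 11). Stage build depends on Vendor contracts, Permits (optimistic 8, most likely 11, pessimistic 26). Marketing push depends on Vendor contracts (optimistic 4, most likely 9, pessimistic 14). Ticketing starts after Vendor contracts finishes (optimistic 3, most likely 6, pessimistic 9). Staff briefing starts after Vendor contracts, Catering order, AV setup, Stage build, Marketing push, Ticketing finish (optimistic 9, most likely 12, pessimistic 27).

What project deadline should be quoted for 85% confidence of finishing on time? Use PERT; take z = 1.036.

te_Vendor contracts = (3 + 4·7 + 11)/6 = 42/6 = 7; σ²_Vendor contracts = ((11−3)/6)² = 1.778
te_Permits = (1 + 4·7 + 19)/6 = 48/6 = 8; σ²_Permits = ((19−1)/6)² = 9.000
te_Catering order = (4 + 4·9 + 14)/6 = 54/6 = 9; σ²_Catering order = ((14−4)/6)² = 2.778
te_AV setup = (3 + 4·4 + 11)/6 = 30/6 = 5; σ²_AV setup = ((11−3)/6)² = 1.778
te_Stage build = (8 + 4·11 + 26)/6 = 78/6 = 13; σ²_Stage build = ((26−8)/6)² = 9.000
te_Marketing push = (4 + 4·9 + 14)/6 = 54/6 = 9; σ²_Marketing push = ((14−4)/6)² = 2.778
te_Ticketing = (3 + 4·6 + 9)/6 = 36/6 = 6; σ²_Ticketing = ((9−3)/6)² = 1.000
te_Staff briefing = (9 + 4·12 + 27)/6 = 84/6 = 14; σ²_Staff briefing = ((27−9)/6)² = 9.000

Forward pass:
ES_Vendor contracts = 0; EF_Vendor contracts = 7
ES_Permits = 0; EF_Permits = 8
ES_Catering order = 7; EF_Catering order = 7+9 = 16
ES_AV setup = max(EF_Vendor contracts=7, EF_Permits=8) = 8; EF_AV setup = 8+5 = 13
ES_Stage build = max(EF_Vendor contracts=7, EF_Permits=8) = 8; EF_Stage build = 8+13 = 21
ES_Marketing push = 7; EF_Marketing push = 7+9 = 16
ES_Ticketing = 7; EF_Ticketing = 7+6 = 13
ES_Staff briefing = max(EF_Vendor contracts=7, EF_Catering order=16, EF_AV setup=13, EF_Stage build=21, EF_Marketing push=16, EF_Ticketing=13) = 21; EF_Staff briefing = 21+14 = 35
Expected project duration μ = 35 weeks. Critical path: Permits → Stage build → Staff briefing.

Variance along critical path = 9.000 + 9.000 + 9.000 = 27.000; σ = 5.196 weeks.
D = μ + z·σ = 35 + 1.036·5.196 = 40.4 weeks

40.4 weeks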